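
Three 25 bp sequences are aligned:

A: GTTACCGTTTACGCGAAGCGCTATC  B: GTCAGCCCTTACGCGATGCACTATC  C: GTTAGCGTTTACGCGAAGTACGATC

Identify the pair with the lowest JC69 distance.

A–B: 6/25 differ, p = 0.240, d = 0.289.
A–C: 4/25 differ, p = 0.160, d = 0.180.
B–C: 6/25 differ, p = 0.240, d = 0.289.
The smallest distance is between A and C.

A and C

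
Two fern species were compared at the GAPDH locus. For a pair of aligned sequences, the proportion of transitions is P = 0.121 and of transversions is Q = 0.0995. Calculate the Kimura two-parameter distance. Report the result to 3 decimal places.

Under the Kimura two-parameter model, d = −½ ln(1 − 2P − Q) − ¼ ln(1 − 2Q).
1 − 2P − Q = 0.6585, giving −½ ln(0.6585) = 0.208895.
1 − 2Q = 0.801, giving −¼ ln(0.801) = 0.055474.
d = 0.208895 + 0.055474 = 0.264369.

0.264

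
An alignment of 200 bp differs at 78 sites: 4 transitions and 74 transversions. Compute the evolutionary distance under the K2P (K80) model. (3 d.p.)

P = 4/200 = 0.02 and Q = 74/200 = 0.37.
Under the Kimura two-parameter model, d = −½ ln(1 − 2P − Q) − ¼ ln(1 − 2Q).
1 − 2P − Q = 0.59, giving −½ ln(0.59) = 0.263816.
1 − 2Q = 0.26, giving −¼ ln(0.26) = 0.336768.
d = 0.263816 + 0.336768 = 0.600584.

0.601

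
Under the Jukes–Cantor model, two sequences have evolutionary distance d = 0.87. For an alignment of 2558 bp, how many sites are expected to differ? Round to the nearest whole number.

Invert JC69: p = (3/4)(1 − e^(−4d/3)) = 0.75 × (1 − e^(-1.16)) = 0.75 × (1 − 0.313486) = 0.514886.
Expected differing sites = pL ≈ 0.514886 × 2558 = 1317.078388 ≈ 1317.

1317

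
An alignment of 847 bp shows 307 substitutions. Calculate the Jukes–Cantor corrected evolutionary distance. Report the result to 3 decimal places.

0.495

p = 307/847 ≈ 0.362456.
d = −(3/4) ln(1 − 4p/3) = −0.75 ln(1 − 0.483275) = −0.75 ln(0.516725)
  = −0.75 × (-0.660244) = 0.495183 substitutions/site.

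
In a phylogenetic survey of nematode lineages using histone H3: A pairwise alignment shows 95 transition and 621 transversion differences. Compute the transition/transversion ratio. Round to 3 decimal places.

0.153

R = 95/621 = 0.152979… ≈ 0.153 (to 3 d.p.).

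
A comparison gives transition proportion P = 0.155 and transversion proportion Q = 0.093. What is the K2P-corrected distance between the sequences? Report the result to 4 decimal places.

0.3094

Under the Kimura two-parameter model, d = −½ ln(1 − 2P − Q) − ¼ ln(1 − 2Q).
1 − 2P − Q = 0.597, giving −½ ln(0.597) = 0.257919.
1 − 2Q = 0.814, giving −¼ ln(0.814) = 0.051449.
d = 0.257919 + 0.051449 = 0.309368.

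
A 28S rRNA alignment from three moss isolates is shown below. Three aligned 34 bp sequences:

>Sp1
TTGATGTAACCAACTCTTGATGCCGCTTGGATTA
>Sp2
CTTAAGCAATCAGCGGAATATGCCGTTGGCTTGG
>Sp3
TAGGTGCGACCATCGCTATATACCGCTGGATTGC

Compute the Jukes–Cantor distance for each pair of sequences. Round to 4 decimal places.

Sp1–Sp2: 17/34 sites differ → p = 0.5, d = −0.75 ln(1 − 0.666667) = 0.823960 ≈ 0.8240.
Sp1–Sp3: 14/34 sites differ → p ≈ 0.411765, d = −0.75 ln(1 − 0.54902) = 0.597249 ≈ 0.5972.
Sp2–Sp3: 14/34 sites differ → p ≈ 0.411765, d = −0.75 ln(1 − 0.54902) = 0.597249 ≈ 0.5972.

d(Sp1,Sp2) = 0.8240, d(Sp1,Sp3) = 0.5972, d(Sp2,Sp3) = 0.5972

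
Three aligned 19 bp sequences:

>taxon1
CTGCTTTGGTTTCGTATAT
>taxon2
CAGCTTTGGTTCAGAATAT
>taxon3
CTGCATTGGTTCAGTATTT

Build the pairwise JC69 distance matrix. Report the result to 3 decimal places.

d(taxon1,taxon2) = 0.247, d(taxon1,taxon3) = 0.247, d(taxon2,taxon3) = 0.247

taxon1–taxon2: 4/19 sites differ → p ≈ 0.210526, d = −0.75 ln(1 − 0.280701) = 0.247109 ≈ 0.247.
taxon1–taxon3: 4/19 sites differ → p ≈ 0.210526, d = −0.75 ln(1 − 0.280701) = 0.247109 ≈ 0.247.
taxon2–taxon3: 4/19 sites differ → p ≈ 0.210526, d = −0.75 ln(1 − 0.280701) = 0.247109 ≈ 0.247.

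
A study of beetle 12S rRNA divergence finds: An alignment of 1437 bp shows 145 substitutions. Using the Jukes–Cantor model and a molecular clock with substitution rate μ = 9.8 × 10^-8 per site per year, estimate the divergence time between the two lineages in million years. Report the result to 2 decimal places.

p = 145/1437 ≈ 0.100905.
d = −(3/4) ln(1 − 4p/3) = −0.75 ln(1 − 0.13454) = −0.75 ln(0.86546)
  = −0.75 × (-0.144494) = 0.108371 substitutions/site.
Under a molecular clock d = 2μt, so t = d/(2μ) = 0.108371 / (2 × 9.8 × 10^-8) = 0.55 million years.

0.55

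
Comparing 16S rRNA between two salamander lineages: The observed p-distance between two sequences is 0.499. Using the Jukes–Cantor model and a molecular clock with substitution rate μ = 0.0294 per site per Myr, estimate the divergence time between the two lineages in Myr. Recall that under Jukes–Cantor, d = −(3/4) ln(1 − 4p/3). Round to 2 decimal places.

13.96

d = −(3/4) ln(1 − 4p/3) = −0.75 ln(1 − 0.665333) = −0.75 ln(0.334667)
  = −0.75 × (-1.094619) = 0.820964 substitutions/site.
Under a molecular clock d = 2μt, so t = d/(2μ) = 0.820964 / (2 × 0.0294) = 13.96 Myr.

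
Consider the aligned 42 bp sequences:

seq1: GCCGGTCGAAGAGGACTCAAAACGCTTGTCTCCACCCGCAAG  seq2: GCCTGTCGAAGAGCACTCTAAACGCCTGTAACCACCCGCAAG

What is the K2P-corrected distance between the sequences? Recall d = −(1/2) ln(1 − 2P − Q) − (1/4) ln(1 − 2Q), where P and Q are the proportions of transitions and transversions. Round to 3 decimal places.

Of 42 sites, 1 differences are transitions and 5 are transversions, so P = 1/42 ≈ 0.02381 and Q = 5/42 ≈ 0.119048.
Under the Kimura two-parameter model, d = −½ ln(1 − 2P − Q) − ¼ ln(1 − 2Q).
1 − 2P − Q = 0.833332, giving −½ ln(0.833332) = 0.091162.
1 − 2Q = 0.761904, giving −¼ ln(0.761904) = 0.067984.
d = 0.091162 + 0.067984 = 0.159146.

0.159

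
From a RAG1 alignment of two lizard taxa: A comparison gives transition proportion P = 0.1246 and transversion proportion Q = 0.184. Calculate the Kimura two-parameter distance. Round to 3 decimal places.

0.399

Under the Kimura two-parameter model, d = −½ ln(1 − 2P − Q) − ¼ ln(1 − 2Q).
1 − 2P − Q = 0.5668, giving −½ ln(0.5668) = 0.283874.
1 − 2Q = 0.632, giving −¼ ln(0.632) = 0.114716.
d = 0.283874 + 0.114716 = 0.398590.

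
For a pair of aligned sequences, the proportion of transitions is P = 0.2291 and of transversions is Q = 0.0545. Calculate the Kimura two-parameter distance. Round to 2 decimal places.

Under the Kimura two-parameter model, d = −½ ln(1 − 2P − Q) − ¼ ln(1 − 2Q).
1 − 2P − Q = 0.4873, giving −½ ln(0.4873) = 0.359438.
1 − 2Q = 0.891, giving −¼ ln(0.891) = 0.028853.
d = 0.359438 + 0.028853 = 0.388291.

0.39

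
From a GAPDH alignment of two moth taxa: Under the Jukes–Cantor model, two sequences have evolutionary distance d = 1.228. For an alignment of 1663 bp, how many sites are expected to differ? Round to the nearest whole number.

1005

Invert JC69: p = (3/4)(1 − e^(−4d/3)) = 0.75 × (1 − e^(-1.637333)) = 0.75 × (1 − 0.194498) = 0.604127.
Expected differing sites = pL ≈ 0.604127 × 1663 = 1004.663201 ≈ 1005.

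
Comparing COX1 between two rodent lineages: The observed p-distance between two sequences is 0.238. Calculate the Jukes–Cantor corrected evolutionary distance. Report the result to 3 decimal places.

0.286

d = −(3/4) ln(1 − 4p/3) = −0.75 ln(1 − 0.317333) = −0.75 ln(0.682667)
  = −0.75 × (-0.381748) = 0.286311 substitutions/site.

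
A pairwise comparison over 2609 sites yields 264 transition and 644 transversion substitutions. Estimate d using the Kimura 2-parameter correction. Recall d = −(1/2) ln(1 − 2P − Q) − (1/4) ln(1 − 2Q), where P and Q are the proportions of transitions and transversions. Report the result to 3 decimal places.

P = 264/2609 ≈ 0.101188 and Q = 644/2609 ≈ 0.246838.
Under the Kimura two-parameter model, d = −½ ln(1 − 2P − Q) − ¼ ln(1 − 2Q).
1 − 2P − Q = 0.550786, giving −½ ln(0.550786) = 0.298204.
1 − 2Q = 0.506324, giving −¼ ln(0.506324) = 0.170145.
d = 0.298204 + 0.170145 = 0.468349.

0.468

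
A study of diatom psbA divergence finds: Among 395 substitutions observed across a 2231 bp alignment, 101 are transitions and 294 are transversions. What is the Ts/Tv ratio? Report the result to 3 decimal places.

R = 101/294 = 0.343537… ≈ 0.344 (to 3 d.p.).

0.344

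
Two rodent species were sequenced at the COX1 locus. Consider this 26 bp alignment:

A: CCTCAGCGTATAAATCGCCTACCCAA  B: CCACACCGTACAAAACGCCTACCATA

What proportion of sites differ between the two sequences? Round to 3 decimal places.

The sequences differ at 6 of 26 positions (sites 3, 6, 11, 15, 24, 25).
p = 6/26 = 0.230769… ≈ 0.231 (to 3 d.p.).

0.231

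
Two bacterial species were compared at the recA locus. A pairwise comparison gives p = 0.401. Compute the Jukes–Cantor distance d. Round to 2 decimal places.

d = −(3/4) ln(1 − 4p/3) = −0.75 ln(1 − 0.534667) = −0.75 ln(0.465333)
  = −0.75 × (-0.765002) = 0.573752 substitutions/site.

0.57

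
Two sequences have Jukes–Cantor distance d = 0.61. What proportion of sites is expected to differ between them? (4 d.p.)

p = (3/4)(1 − e^(−4d/3)) = 0.75 × (1 − e^(-0.813333)) = 0.75 × (1 − 0.443378) = 0.417467.

0.4175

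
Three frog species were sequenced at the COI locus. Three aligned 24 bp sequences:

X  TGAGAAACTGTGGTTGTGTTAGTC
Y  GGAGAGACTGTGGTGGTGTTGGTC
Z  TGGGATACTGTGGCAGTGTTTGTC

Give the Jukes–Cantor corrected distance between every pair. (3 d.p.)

X–Y: 4/24 sites differ → p ≈ 0.166667, d = −0.75 ln(1 − 0.222223) = 0.188487 ≈ 0.188.
X–Z: 5/24 sites differ → p ≈ 0.208333, d = −0.75 ln(1 − 0.277777) = 0.244066 ≈ 0.244.
Y–Z: 6/24 sites differ → p = 0.25, d = −0.75 ln(1 − 0.333333) = 0.304098 ≈ 0.304.

d(X,Y) = 0.188, d(X,Z) = 0.244, d(Y,Z) = 0.304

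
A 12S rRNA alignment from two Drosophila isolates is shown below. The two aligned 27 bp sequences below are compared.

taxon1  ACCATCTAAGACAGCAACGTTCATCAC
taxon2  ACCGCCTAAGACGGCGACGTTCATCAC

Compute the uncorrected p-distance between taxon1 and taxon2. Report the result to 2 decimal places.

The sequences differ at 4 of 27 positions (sites 4, 5, 13, 16).
p = 4/27 = 0.148148… ≈ 0.15 (to 2 d.p.).

0.15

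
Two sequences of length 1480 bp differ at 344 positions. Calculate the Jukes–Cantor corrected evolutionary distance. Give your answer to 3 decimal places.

0.278

p = 344/1480 ≈ 0.232432.
d = −(3/4) ln(1 − 4p/3) = −0.75 ln(1 − 0.309909) = −0.75 ln(0.690091)
  = −0.75 × (-0.370932) = 0.278199 substitutions/site.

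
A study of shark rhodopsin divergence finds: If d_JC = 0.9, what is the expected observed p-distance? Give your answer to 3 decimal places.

0.524

p = (3/4)(1 − e^(−4d/3)) = 0.75 × (1 − e^(-1.2)) = 0.75 × (1 − 0.301194) = 0.524105.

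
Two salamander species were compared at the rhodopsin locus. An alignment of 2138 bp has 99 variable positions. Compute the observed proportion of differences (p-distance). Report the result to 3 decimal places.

0.046

p = 99/2138 = 0.046304… ≈ 0.046 (to 3 d.p.).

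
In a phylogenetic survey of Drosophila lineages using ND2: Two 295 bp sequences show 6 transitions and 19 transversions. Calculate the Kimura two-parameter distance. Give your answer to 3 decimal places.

0.090

P = 6/295 ≈ 0.020339 and Q = 19/295 ≈ 0.064407.
Under the Kimura two-parameter model, d = −½ ln(1 − 2P − Q) − ¼ ln(1 − 2Q).
1 − 2P − Q = 0.894915, giving −½ ln(0.894915) = 0.055513.
1 − 2Q = 0.871186, giving −¼ ln(0.871186) = 0.034475.
d = 0.055513 + 0.034475 = 0.089988.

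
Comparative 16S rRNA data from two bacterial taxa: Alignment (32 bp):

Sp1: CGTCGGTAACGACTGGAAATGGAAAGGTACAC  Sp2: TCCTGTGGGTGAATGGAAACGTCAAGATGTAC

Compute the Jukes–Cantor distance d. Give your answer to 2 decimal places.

The sequences differ at 16 of 32 sites, so p = 16/32 = 0.5.
d = −(3/4) ln(1 − 4p/3) = −0.75 ln(1 − 0.666667) = −0.75 ln(0.333333)
  = −0.75 × (-1.098613) = 0.823960 substitutions/site.

0.82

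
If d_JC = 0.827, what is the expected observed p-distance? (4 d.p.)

0.5010

p = (3/4)(1 − e^(−4d/3)) = 0.75 × (1 − e^(-1.102667)) = 0.75 × (1 − 0.331984) = 0.501012.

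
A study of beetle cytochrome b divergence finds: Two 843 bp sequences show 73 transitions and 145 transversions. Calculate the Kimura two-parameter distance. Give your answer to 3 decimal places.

0.317

P = 73/843 ≈ 0.086595 and Q = 145/843 ≈ 0.172005.
Under the Kimura two-parameter model, d = −½ ln(1 − 2P − Q) − ¼ ln(1 − 2Q).
1 − 2P − Q = 0.654805, giving −½ ln(0.654805) = 0.211709.
1 − 2Q = 0.65599, giving −¼ ln(0.65599) = 0.105402.
d = 0.211709 + 0.105402 = 0.317111.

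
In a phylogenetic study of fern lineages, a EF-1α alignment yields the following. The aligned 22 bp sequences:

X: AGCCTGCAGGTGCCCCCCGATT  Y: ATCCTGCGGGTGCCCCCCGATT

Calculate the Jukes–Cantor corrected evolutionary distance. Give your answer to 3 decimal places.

The sequences differ at 2 of 22 sites (2, 8), so p = 2/22 ≈ 0.090909.
d = −(3/4) ln(1 − 4p/3) = −0.75 ln(1 − 0.121212) = −0.75 ln(0.878788)
  = −0.75 × (-0.129212) = 0.096909 substitutions/site.

0.097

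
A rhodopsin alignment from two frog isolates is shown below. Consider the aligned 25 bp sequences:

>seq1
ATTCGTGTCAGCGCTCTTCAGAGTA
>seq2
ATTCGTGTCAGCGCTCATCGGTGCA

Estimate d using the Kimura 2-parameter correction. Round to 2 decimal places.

Of 25 sites, 2 differences are transitions and 2 are transversions, so P = 2/25 = 0.08 and Q = 2/25 = 0.08.
Under the Kimura two-parameter model, d = −½ ln(1 − 2P − Q) − ¼ ln(1 − 2Q).
1 − 2P − Q = 0.76, giving −½ ln(0.76) = 0.137218.
1 − 2Q = 0.84, giving −¼ ln(0.84) = 0.043588.
d = 0.137218 + 0.043588 = 0.180806.

0.18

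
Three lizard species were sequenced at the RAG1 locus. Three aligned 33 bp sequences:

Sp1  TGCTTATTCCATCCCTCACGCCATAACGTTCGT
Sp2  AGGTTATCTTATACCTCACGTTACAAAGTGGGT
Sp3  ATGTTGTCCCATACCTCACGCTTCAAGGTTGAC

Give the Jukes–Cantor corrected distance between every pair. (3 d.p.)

Sp1–Sp2: 12/33 sites differ → p ≈ 0.363636, d = −0.75 ln(1 − 0.484848) = 0.497470 ≈ 0.497.
Sp1–Sp3: 13/33 sites differ → p ≈ 0.393939, d = −0.75 ln(1 − 0.525252) = 0.558728 ≈ 0.559.
Sp2–Sp3: 10/33 sites differ → p ≈ 0.30303, d = −0.75 ln(1 − 0.40404) = 0.388186 ≈ 0.388.

d(Sp1,Sp2) = 0.497, d(Sp1,Sp3) = 0.559, d(Sp2,Sp3) = 0.388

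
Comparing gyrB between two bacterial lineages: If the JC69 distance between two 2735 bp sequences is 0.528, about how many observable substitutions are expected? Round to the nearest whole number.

1037

Invert JC69: p = (3/4)(1 − e^(−4d/3)) = 0.75 × (1 − e^(-0.704)) = 0.75 × (1 − 0.494603) = 0.379048.
Expected differing sites = pL ≈ 0.379048 × 2735 = 1036.69628 ≈ 1037.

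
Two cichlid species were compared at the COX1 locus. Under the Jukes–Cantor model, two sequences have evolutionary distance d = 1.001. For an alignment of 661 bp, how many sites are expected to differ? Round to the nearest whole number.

Invert JC69: p = (3/4)(1 − e^(−4d/3)) = 0.75 × (1 − e^(-1.334667)) = 0.75 × (1 − 0.263246) = 0.552566.
Expected differing sites = pL ≈ 0.552566 × 661 = 365.246126 ≈ 365.

365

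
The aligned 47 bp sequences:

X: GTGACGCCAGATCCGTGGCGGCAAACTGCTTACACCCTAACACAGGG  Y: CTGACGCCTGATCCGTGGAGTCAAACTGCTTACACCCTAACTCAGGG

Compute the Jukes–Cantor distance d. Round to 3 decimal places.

The sequences differ at 5 of 47 sites (1, 9, 19, 21, 42), so p = 5/47 ≈ 0.106383.
d = −(3/4) ln(1 − 4p/3) = −0.75 ln(1 − 0.141844) = −0.75 ln(0.858156)
  = −0.75 × (-0.152969) = 0.114727 substitutions/site.

0.115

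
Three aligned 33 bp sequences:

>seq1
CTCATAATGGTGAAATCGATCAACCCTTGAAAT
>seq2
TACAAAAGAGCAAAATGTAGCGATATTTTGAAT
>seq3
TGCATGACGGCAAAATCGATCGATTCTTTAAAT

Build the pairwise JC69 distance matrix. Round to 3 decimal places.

seq1–seq2: 16/33 sites differ → p ≈ 0.484848, d = −0.75 ln(1 − 0.646464) = 0.779827 ≈ 0.780.
seq1–seq3: 10/33 sites differ → p ≈ 0.30303, d = −0.75 ln(1 − 0.40404) = 0.388186 ≈ 0.388.
seq2–seq3: 11/33 sites differ → p ≈ 0.333333, d = −0.75 ln(1 − 0.444444) = 0.440839 ≈ 0.441.

d(seq1,seq2) = 0.780, d(seq1,seq3) = 0.388, d(seq2,seq3) = 0.441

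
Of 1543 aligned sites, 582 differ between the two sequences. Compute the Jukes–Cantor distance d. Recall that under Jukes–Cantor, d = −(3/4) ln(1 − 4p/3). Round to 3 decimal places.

0.524

p = 582/1543 ≈ 0.377187.
d = −(3/4) ln(1 − 4p/3) = −0.75 ln(1 − 0.502916) = −0.75 ln(0.497084)
  = −0.75 × (-0.698996) = 0.524247 substitutions/site.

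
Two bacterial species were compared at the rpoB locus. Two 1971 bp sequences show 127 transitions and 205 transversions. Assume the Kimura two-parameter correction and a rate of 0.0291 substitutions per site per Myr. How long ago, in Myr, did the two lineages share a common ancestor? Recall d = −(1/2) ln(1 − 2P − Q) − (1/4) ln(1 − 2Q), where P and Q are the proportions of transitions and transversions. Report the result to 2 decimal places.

3.28

P = 127/1971 ≈ 0.064434 and Q = 205/1971 ≈ 0.104008.
Under the Kimura two-parameter model, d = −½ ln(1 − 2P − Q) − ¼ ln(1 − 2Q).
1 − 2P − Q = 0.767124, giving −½ ln(0.767124) = 0.132553.
1 − 2Q = 0.791984, giving −¼ ln(0.791984) = 0.058304.
d = 0.132553 + 0.058304 = 0.190857.
Under a molecular clock d = 2μt, so t = d/(2μ) = 0.190857 / (2 × 0.0291) = 3.28 Myr.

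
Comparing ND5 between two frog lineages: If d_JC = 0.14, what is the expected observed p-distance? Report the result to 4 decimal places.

0.1277

p = (3/4)(1 − e^(−4d/3)) = 0.75 × (1 − e^(-0.186667)) = 0.75 × (1 − 0.829720) = 0.127710.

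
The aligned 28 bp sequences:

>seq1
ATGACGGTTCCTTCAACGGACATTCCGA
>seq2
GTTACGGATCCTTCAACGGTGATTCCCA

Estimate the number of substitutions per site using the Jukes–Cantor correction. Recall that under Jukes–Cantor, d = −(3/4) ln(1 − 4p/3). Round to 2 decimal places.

The sequences differ at 6 of 28 sites (1, 3, 8, 20, 21, 27), so p = 6/28 ≈ 0.214286.
d = −(3/4) ln(1 − 4p/3) = −0.75 ln(1 − 0.285715) = −0.75 ln(0.714285)
  = −0.75 × (-0.336473) = 0.252355 substitutions/site.

0.25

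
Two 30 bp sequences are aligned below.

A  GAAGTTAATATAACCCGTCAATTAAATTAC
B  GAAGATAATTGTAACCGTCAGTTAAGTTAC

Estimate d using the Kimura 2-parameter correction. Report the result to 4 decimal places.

0.2797

Of 30 sites, 2 differences are transitions and 5 are transversions, so P = 2/30 ≈ 0.066667 and Q = 5/30 ≈ 0.166667.
Under the Kimura two-parameter model, d = −½ ln(1 − 2P − Q) − ¼ ln(1 − 2Q).
1 − 2P − Q = 0.699999, giving −½ ln(0.699999) = 0.178338.
1 − 2Q = 0.666666, giving −¼ ln(0.666666) = 0.101367.
d = 0.178338 + 0.101367 = 0.279705.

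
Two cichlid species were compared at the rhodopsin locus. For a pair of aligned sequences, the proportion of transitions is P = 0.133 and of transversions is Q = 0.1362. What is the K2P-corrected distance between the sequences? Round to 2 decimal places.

0.34

Under the Kimura two-parameter model, d = −½ ln(1 − 2P − Q) − ¼ ln(1 − 2Q).
1 − 2P − Q = 0.5978, giving −½ ln(0.5978) = 0.257250.
1 − 2Q = 0.7276, giving −¼ ln(0.7276) = 0.079501.
d = 0.257250 + 0.079501 = 0.336751.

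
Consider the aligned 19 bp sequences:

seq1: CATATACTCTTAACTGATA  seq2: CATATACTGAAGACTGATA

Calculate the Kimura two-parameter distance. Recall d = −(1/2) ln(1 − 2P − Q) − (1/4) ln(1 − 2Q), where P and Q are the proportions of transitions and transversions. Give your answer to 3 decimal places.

0.248

Of 19 sites, 1 differences are transitions and 3 are transversions, so P = 1/19 ≈ 0.052632 and Q = 3/19 ≈ 0.157895.
Under the Kimura two-parameter model, d = −½ ln(1 − 2P − Q) − ¼ ln(1 − 2Q).
1 − 2P − Q = 0.736841, giving −½ ln(0.736841) = 0.152692.
1 − 2Q = 0.68421, giving −¼ ln(0.68421) = 0.094873.
d = 0.152692 + 0.094873 = 0.247565.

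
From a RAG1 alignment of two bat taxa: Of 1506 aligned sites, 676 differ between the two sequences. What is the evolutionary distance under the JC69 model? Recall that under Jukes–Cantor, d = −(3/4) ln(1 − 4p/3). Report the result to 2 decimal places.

p = 676/1506 ≈ 0.448871.
d = −(3/4) ln(1 − 4p/3) = −0.75 ln(1 − 0.598495) = −0.75 ln(0.401505)
  = −0.75 × (-0.912535) = 0.684401 substitutions/site.

0.68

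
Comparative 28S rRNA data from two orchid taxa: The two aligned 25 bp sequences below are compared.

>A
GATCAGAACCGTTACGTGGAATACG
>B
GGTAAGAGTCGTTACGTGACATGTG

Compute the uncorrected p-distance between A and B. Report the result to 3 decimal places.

The sequences differ at 8 of 25 positions (sites 2, 4, 8, 9, 19, 20, 23, 24).
p = 8/25 = 0.320.

0.320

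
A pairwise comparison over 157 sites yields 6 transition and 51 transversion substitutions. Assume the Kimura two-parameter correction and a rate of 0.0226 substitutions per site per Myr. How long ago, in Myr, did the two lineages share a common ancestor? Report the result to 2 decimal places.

11.48

P = 6/157 ≈ 0.038217 and Q = 51/157 ≈ 0.324841.
Under the Kimura two-parameter model, d = −½ ln(1 − 2P − Q) − ¼ ln(1 − 2Q).
1 − 2P − Q = 0.598725, giving −½ ln(0.598725) = 0.256476.
1 − 2Q = 0.350318, giving −¼ ln(0.350318) = 0.262228.
d = 0.256476 + 0.262228 = 0.518704.
Under a molecular clock d = 2μt, so t = d/(2μ) = 0.518704 / (2 × 0.0226) = 11.48 Myr.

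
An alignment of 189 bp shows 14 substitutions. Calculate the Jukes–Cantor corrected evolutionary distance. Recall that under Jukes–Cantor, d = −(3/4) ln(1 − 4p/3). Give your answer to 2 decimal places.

0.08

p = 14/189 ≈ 0.074074.
d = −(3/4) ln(1 − 4p/3) = −0.75 ln(1 − 0.098765) = −0.75 ln(0.901235)
  = −0.75 × (-0.103989) = 0.077992 substitutions/site.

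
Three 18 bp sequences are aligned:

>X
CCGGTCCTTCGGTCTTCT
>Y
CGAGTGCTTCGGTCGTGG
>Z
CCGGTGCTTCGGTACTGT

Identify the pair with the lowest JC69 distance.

X and Z

X–Y: 6/18 differ, p = 0.333, d = 0.441.
X–Z: 4/18 differ, p = 0.222, d = 0.264.
Y–Z: 5/18 differ, p = 0.278, d = 0.347.
The smallest distance is between X and Z.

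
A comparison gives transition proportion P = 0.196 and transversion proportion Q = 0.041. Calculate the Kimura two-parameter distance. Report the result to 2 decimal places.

0.31

Under the Kimura two-parameter model, d = −½ ln(1 − 2P − Q) − ¼ ln(1 − 2Q).
1 − 2P − Q = 0.567, giving −½ ln(0.567) = 0.283698.
1 − 2Q = 0.918, giving −¼ ln(0.918) = 0.021389.
d = 0.283698 + 0.021389 = 0.305087.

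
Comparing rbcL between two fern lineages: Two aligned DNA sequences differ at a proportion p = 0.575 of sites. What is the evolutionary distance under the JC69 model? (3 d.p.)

1.091

d = −(3/4) ln(1 − 4p/3) = −0.75 ln(1 − 0.766667) = −0.75 ln(0.233333)
  = −0.75 × (-1.455289) = 1.091467 substitutions/site.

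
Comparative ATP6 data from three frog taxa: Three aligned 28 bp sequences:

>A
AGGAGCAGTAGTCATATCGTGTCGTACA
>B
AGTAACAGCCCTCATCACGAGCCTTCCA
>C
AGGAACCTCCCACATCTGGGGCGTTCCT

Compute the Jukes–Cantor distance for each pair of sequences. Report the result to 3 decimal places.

A–B: 11/28 sites differ → p ≈ 0.392857, d = −0.75 ln(1 − 0.523809) = 0.556452 ≈ 0.556.
A–C: 15/28 sites differ → p ≈ 0.535714, d = −0.75 ln(1 − 0.714285) = 0.939570 ≈ 0.940.
B–C: 9/28 sites differ → p ≈ 0.321429, d = −0.75 ln(1 − 0.428572) = 0.419713 ≈ 0.420.

d(A,B) = 0.556, d(A,C) = 0.940, d(B,C) = 0.420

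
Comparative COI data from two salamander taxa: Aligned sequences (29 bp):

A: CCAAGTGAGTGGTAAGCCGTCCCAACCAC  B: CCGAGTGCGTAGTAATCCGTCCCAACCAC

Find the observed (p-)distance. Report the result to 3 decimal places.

The sequences differ at 4 of 29 positions (sites 3, 8, 11, 16).
p = 4/29 = 0.137931… ≈ 0.138 (to 3 d.p.).

0.138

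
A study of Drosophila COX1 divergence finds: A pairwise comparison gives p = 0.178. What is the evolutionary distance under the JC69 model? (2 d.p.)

d = −(3/4) ln(1 − 4p/3) = −0.75 ln(1 − 0.237333) = −0.75 ln(0.762667)
  = −0.75 × (-0.270934) = 0.203201 substitutions/site.

0.20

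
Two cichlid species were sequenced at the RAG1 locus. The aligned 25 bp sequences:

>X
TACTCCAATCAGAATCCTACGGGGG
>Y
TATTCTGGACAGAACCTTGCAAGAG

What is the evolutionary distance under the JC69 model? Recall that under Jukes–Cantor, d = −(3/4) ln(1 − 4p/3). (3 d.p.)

0.663

The sequences differ at 11 of 25 sites, so p = 11/25 = 0.44.
d = −(3/4) ln(1 − 4p/3) = −0.75 ln(1 − 0.586667) = −0.75 ln(0.413333)
  = −0.75 × (-0.883502) = 0.662627 substitutions/site.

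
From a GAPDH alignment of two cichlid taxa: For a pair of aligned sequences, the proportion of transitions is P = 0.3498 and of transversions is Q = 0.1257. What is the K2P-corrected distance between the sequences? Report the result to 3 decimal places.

Under the Kimura two-parameter model, d = −½ ln(1 − 2P − Q) − ¼ ln(1 − 2Q).
1 − 2P − Q = 0.1747, giving −½ ln(0.1747) = 0.872343.
1 − 2Q = 0.7486, giving −¼ ln(0.7486) = 0.072388.
d = 0.872343 + 0.072388 = 0.944731.

0.945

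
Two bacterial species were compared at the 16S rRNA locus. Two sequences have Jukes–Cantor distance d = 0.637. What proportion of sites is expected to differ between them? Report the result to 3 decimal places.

p = (3/4)(1 − e^(−4d/3)) = 0.75 × (1 − e^(-0.849333)) = 0.75 × (1 − 0.427700) = 0.429225.

0.429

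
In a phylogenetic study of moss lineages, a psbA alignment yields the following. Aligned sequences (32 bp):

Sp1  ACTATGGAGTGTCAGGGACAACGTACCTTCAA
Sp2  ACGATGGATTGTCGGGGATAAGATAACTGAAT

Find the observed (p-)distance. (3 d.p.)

0.313

The sequences differ at 10 of 32 positions (sites 3, 9, 14, 19, 22, 23, 26, 29, 30, 32).
p = 10/32 = 0.3125 ≈ 0.313 (to 3 d.p.).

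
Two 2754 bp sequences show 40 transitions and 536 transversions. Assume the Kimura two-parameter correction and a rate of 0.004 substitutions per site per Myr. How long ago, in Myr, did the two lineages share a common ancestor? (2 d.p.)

31.23

P = 40/2754 ≈ 0.014524 and Q = 536/2754 ≈ 0.194626.
Under the Kimura two-parameter model, d = −½ ln(1 − 2P − Q) − ¼ ln(1 − 2Q).
1 − 2P − Q = 0.776326, giving −½ ln(0.776326) = 0.126591.
1 − 2Q = 0.610748, giving −¼ ln(0.610748) = 0.123268.
d = 0.126591 + 0.123268 = 0.249859.
Under a molecular clock d = 2μt, so t = d/(2μ) = 0.249859 / (2 × 0.004) = 31.23 Myr.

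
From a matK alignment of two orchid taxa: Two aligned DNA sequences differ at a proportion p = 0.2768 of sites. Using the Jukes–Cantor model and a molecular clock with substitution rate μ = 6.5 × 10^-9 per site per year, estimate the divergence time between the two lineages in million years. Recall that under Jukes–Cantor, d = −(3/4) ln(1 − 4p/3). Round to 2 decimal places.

26.57

d = −(3/4) ln(1 − 4p/3) = −0.75 ln(1 − 0.369067) = −0.75 ln(0.630933)
  = −0.75 × (-0.460556) = 0.345417 substitutions/site.
Under a molecular clock d = 2μt, so t = d/(2μ) = 0.345417 / (2 × 6.5 × 10^-9) = 26.57 million years.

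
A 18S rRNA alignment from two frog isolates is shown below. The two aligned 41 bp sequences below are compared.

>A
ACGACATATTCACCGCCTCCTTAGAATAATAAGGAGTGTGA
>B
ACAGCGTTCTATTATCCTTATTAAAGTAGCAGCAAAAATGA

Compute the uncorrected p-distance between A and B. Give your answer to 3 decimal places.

The sequences differ at 22 of 41 positions.
p = 22/41 = 0.536585… ≈ 0.537 (to 3 d.p.).

0.537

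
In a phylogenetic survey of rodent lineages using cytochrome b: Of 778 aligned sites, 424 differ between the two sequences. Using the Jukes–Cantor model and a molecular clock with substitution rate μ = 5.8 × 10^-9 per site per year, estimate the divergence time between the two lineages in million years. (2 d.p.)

83.86

p = 424/778 ≈ 0.544987.
d = −(3/4) ln(1 − 4p/3) = −0.75 ln(1 − 0.726649) = −0.75 ln(0.273351)
  = −0.75 × (-1.296999) = 0.972749 substitutions/site.
Under a molecular clock d = 2μt, so t = d/(2μ) = 0.972749 / (2 × 5.8 × 10^-9) = 83.86 million years.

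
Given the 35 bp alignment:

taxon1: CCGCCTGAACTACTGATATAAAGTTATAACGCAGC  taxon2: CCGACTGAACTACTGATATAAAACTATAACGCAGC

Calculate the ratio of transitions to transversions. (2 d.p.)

Transitions are A↔G and C↔T; transversions are all other mismatches.
Transitions: 2. Transversions: 1.
R = 2/1 = 2.00.

2.00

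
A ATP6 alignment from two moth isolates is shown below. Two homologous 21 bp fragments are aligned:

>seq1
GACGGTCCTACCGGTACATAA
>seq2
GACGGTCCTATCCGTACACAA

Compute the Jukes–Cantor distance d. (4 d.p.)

0.1585

The sequences differ at 3 of 21 sites (11, 13, 19), so p = 3/21 ≈ 0.142857.
d = −(3/4) ln(1 − 4p/3) = −0.75 ln(1 − 0.190476) = −0.75 ln(0.809524)
  = −0.75 × (-0.211309) = 0.158482 substitutions/site.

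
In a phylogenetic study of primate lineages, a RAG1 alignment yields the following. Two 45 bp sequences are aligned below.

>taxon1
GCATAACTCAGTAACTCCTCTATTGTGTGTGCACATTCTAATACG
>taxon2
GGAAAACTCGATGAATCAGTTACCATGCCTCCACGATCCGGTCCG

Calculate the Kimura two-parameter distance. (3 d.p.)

Of 45 sites, 12 differences are transitions and 9 are transversions, so P = 12/45 ≈ 0.266667 and Q = 9/45 = 0.2.
Under the Kimura two-parameter model, d = −½ ln(1 − 2P − Q) − ¼ ln(1 − 2Q).
1 − 2P − Q = 0.266666, giving −½ ln(0.266666) = 0.660879.
1 − 2Q = 0.6, giving −¼ ln(0.6) = 0.127706.
d = 0.660879 + 0.127706 = 0.788585.

0.789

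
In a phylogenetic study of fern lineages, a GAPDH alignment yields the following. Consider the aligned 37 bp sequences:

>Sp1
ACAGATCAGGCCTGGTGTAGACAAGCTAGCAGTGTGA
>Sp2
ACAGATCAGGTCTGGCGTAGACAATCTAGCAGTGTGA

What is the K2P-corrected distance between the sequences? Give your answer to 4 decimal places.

0.0865

Of 37 sites, 2 differences are transitions and 1 are transversions, so P = 2/37 ≈ 0.054054 and Q = 1/37 ≈ 0.027027.
Under the Kimura two-parameter model, d = −½ ln(1 − 2P − Q) − ¼ ln(1 − 2Q).
1 − 2P − Q = 0.864865, giving −½ ln(0.864865) = 0.072591.
1 − 2Q = 0.945946, giving −¼ ln(0.945946) = 0.013892.
d = 0.072591 + 0.013892 = 0.086483.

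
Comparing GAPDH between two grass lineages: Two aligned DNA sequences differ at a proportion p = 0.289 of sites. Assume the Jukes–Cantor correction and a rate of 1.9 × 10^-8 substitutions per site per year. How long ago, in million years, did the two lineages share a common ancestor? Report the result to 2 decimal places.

9.61

d = −(3/4) ln(1 − 4p/3) = −0.75 ln(1 − 0.385333) = −0.75 ln(0.614667)
  = −0.75 × (-0.486675) = 0.365006 substitutions/site.
Under a molecular clock d = 2μt, so t = d/(2μ) = 0.365006 / (2 × 1.9 × 10^-8) = 9.61 million years.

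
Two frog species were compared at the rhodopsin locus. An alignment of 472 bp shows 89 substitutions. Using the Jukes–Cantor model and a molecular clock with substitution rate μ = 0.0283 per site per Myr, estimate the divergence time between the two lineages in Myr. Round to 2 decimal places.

p = 89/472 ≈ 0.188559.
d = −(3/4) ln(1 − 4p/3) = −0.75 ln(1 − 0.251412) = −0.75 ln(0.748588)
  = −0.75 × (-0.289567) = 0.217175 substitutions/site.
Under a molecular clock d = 2μt, so t = d/(2μ) = 0.217175 / (2 × 0.0283) = 3.84 Myr.

3.84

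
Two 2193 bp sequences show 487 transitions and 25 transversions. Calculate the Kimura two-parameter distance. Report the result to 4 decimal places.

0.3097

P = 487/2193 ≈ 0.22207 and Q = 25/2193 ≈ 0.0114.
Under the Kimura two-parameter model, d = −½ ln(1 − 2P − Q) − ¼ ln(1 − 2Q).
1 − 2P − Q = 0.54446, giving −½ ln(0.54446) = 0.303980.
1 − 2Q = 0.9772, giving −¼ ln(0.9772) = 0.005766.
d = 0.303980 + 0.005766 = 0.309746.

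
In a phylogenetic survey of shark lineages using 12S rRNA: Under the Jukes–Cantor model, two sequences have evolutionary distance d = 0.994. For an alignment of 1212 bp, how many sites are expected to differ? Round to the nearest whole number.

667

Invert JC69: p = (3/4)(1 − e^(−4d/3)) = 0.75 × (1 − e^(-1.325333)) = 0.75 × (1 − 0.265714) = 0.550715.
Expected differing sites = pL ≈ 0.550715 × 1212 = 667.46658 ≈ 667.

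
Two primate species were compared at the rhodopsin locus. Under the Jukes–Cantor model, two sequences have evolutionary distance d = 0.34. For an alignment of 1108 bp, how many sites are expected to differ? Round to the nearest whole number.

303

Invert JC69: p = (3/4)(1 − e^(−4d/3)) = 0.75 × (1 − e^(-0.453333)) = 0.75 × (1 − 0.635506) = 0.273371.
Expected differing sites = pL ≈ 0.273371 × 1108 = 302.895068 ≈ 303.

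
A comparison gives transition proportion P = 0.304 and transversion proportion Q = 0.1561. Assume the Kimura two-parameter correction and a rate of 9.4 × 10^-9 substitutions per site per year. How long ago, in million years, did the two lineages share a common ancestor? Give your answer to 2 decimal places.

43.39

Under the Kimura two-parameter model, d = −½ ln(1 − 2P − Q) − ¼ ln(1 − 2Q).
1 − 2P − Q = 0.2359, giving −½ ln(0.2359) = 0.722174.
1 − 2Q = 0.6878, giving −¼ ln(0.6878) = 0.093564.
d = 0.722174 + 0.093564 = 0.815738.
Under a molecular clock d = 2μt, so t = d/(2μ) = 0.815738 / (2 × 9.4 × 10^-9) = 43.39 million years.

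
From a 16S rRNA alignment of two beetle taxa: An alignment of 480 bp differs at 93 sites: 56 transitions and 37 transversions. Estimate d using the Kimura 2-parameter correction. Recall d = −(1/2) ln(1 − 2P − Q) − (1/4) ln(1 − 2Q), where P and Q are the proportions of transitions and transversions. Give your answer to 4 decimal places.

0.2277

P = 56/480 ≈ 0.116667 and Q = 37/480 ≈ 0.077083.
Under the Kimura two-parameter model, d = −½ ln(1 − 2P − Q) − ¼ ln(1 − 2Q).
1 − 2P − Q = 0.689583, giving −½ ln(0.689583) = 0.185834.
1 − 2Q = 0.845834, giving −¼ ln(0.845834) = 0.041858.
d = 0.185834 + 0.041858 = 0.227692.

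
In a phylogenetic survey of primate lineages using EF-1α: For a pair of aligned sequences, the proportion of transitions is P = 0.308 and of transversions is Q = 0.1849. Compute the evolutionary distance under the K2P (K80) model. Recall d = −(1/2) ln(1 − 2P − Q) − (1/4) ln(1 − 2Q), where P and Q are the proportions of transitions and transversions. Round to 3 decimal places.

0.922

Under the Kimura two-parameter model, d = −½ ln(1 − 2P − Q) − ¼ ln(1 − 2Q).
1 − 2P − Q = 0.1991, giving −½ ln(0.1991) = 0.806974.
1 − 2Q = 0.6302, giving −¼ ln(0.6302) = 0.115430.
d = 0.806974 + 0.115430 = 0.922404.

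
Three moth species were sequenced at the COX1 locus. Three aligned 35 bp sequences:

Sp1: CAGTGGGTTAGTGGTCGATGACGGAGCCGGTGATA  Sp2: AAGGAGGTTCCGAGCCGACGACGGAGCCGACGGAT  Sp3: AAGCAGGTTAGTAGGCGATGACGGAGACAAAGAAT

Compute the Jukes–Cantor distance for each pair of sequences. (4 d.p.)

d(Sp1,Sp2) = 0.5716, d(Sp1,Sp3) = 0.4073, d(Sp2,Sp3) = 0.3597

Sp1–Sp2: 14/35 sites differ → p = 0.4, d = −0.75 ln(1 − 0.533333) = 0.571605 ≈ 0.5716.
Sp1–Sp3: 11/35 sites differ → p ≈ 0.314286, d = −0.75 ln(1 − 0.419048) = 0.407315 ≈ 0.4073.
Sp2–Sp3: 10/35 sites differ → p ≈ 0.285714, d = −0.75 ln(1 − 0.380952) = 0.359679 ≈ 0.3597.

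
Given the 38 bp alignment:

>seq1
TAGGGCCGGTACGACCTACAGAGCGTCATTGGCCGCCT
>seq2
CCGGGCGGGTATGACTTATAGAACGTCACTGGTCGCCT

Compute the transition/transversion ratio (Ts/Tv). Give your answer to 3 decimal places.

3.500

Transitions are A↔G and C↔T; transversions are all other mismatches.
Transitions: 7. Transversions: 2.
R = 7/2 = 3.500.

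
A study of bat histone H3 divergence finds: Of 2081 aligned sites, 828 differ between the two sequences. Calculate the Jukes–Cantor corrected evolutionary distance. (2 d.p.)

0.57

p = 828/2081 ≈ 0.397886.
d = −(3/4) ln(1 − 4p/3) = −0.75 ln(1 − 0.530515) = −0.75 ln(0.469485)
  = −0.75 × (-0.756119) = 0.567089 substitutions/site.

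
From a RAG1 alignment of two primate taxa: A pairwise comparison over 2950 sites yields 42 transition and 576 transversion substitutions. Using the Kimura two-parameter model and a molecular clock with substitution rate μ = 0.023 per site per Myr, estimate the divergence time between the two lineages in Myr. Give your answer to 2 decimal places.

5.44

P = 42/2950 ≈ 0.014237 and Q = 576/2950 ≈ 0.195254.
Under the Kimura two-parameter model, d = −½ ln(1 − 2P − Q) − ¼ ln(1 − 2Q).
1 − 2P − Q = 0.776272, giving −½ ln(0.776272) = 0.126626.
1 − 2Q = 0.609492, giving −¼ ln(0.609492) = 0.123782.
d = 0.126626 + 0.123782 = 0.250408.
Under a molecular clock d = 2μt, so t = d/(2μ) = 0.250408 / (2 × 0.023) = 5.44 Myr.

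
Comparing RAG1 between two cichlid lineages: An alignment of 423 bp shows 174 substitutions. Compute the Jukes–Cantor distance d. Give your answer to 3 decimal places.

0.596

p = 174/423 ≈ 0.411348.
d = −(3/4) ln(1 − 4p/3) = −0.75 ln(1 − 0.548464) = −0.75 ln(0.451536)
  = −0.75 × (-0.795100) = 0.596325 substitutions/site.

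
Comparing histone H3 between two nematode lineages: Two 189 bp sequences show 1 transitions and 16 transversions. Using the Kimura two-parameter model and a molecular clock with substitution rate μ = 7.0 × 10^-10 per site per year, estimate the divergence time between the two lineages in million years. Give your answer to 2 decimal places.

68.87

P = 1/189 ≈ 0.005291 and Q = 16/189 ≈ 0.084656.
Under the Kimura two-parameter model, d = −½ ln(1 − 2P − Q) − ¼ ln(1 − 2Q).
1 − 2P − Q = 0.904762, giving −½ ln(0.904762) = 0.050042.
1 − 2Q = 0.830688, giving −¼ ln(0.830688) = 0.046375.
d = 0.050042 + 0.046375 = 0.096417.
Under a molecular clock d = 2μt, so t = d/(2μ) = 0.096417 / (2 × 7.0 × 10^-10) = 68.87 million years.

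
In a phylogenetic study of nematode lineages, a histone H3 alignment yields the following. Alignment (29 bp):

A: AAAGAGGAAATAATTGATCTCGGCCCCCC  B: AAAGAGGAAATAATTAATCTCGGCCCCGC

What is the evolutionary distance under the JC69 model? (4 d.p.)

0.0723

The sequences differ at 2 of 29 sites (16, 28), so p = 2/29 ≈ 0.068966.
d = −(3/4) ln(1 − 4p/3) = −0.75 ln(1 − 0.091955) = −0.75 ln(0.908045)
  = −0.75 × (-0.096461) = 0.072346 substitutions/site.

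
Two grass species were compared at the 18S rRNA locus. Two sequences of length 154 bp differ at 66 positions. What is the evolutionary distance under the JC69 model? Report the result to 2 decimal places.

p = 66/154 ≈ 0.428571.
d = −(3/4) ln(1 − 4p/3) = −0.75 ln(1 − 0.571428) = −0.75 ln(0.428572)
  = −0.75 × (-0.847297) = 0.635473 substitutions/site.

0.64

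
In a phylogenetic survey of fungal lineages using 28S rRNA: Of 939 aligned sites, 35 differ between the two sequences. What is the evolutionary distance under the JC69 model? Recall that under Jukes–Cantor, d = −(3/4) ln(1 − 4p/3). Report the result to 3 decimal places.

0.038

p = 35/939 ≈ 0.037274.
d = −(3/4) ln(1 − 4p/3) = −0.75 ln(1 − 0.049699) = −0.75 ln(0.950301)
  = −0.75 × (-0.050977) = 0.038233 substitutions/site.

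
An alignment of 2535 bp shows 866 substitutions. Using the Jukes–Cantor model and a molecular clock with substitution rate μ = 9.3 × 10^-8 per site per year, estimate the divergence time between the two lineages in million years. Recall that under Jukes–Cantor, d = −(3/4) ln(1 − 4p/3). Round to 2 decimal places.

p = 866/2535 ≈ 0.341617.
d = −(3/4) ln(1 − 4p/3) = −0.75 ln(1 − 0.455489) = −0.75 ln(0.544511)
  = −0.75 × (-0.607867) = 0.455900 substitutions/site.
Under a molecular clock d = 2μt, so t = d/(2μ) = 0.455900 / (2 × 9.3 × 10^-8) = 2.45 million years.

2.45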